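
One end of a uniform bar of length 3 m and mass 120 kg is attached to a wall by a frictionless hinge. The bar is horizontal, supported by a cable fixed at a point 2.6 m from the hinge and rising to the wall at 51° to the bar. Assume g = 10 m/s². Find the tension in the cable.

Take torques about the hinge: T sin 51° · 2.6 = 120×10×1.5 = 1800 N·m.
So T = 1800 / (0.7771 × 2.6) = 890.83 N.

T ≈ 891 N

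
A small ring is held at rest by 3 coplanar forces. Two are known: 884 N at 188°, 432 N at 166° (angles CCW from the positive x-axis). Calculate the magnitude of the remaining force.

Sum the known components: ΣF_x = -1295 N, ΣF_y = -18.52 N.
For equilibrium the remaining force must supply (−ΣF_x, −ΣF_y) = (1295, 18.52) N.
Magnitude = √((1295)² + (18.52)²) = 1295 N; direction = atan2(18.52, 1295) = 0.8°.

F ≈ 1290 N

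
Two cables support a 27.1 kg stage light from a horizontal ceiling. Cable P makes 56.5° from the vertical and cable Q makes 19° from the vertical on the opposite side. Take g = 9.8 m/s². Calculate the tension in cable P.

Angles from the horizontal: cable P is 90° − 56.5° = 33.5°, cable Q is 90° − 19° = 71°.
Weight W = 27.1 × 9.8 = 265.6 N acts straight down.
Horizontal: T_P cos 33.5° = T_Q cos 71°  →  T_Q = 2.561 T_P.
Vertical: T_P sin 33.5° + T_Q sin 71° = 265.6.
Substituting the horizontal relation into the vertical equation gives 2.974 T_P = 265.6, so T_P = 89.31 N.

T_P ≈ 89.3 N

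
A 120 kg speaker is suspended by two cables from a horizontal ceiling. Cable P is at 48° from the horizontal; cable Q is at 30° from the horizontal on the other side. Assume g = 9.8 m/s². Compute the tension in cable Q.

T_Q ≈ 804 N

Weight W = 120 × 9.8 = 1176 N acts straight down.
Horizontal: T_P cos 48° = T_Q cos 30°  →  T_P = 1.294 T_Q.
Vertical: T_P sin 48° + T_Q sin 30° = 1176.
Substituting the horizontal relation into the vertical equation gives 1.462 T_Q = 1176, so T_Q = 804.5 N.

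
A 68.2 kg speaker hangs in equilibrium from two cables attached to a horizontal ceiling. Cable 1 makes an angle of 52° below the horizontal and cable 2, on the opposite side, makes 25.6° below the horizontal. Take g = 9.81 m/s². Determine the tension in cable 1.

T_1 ≈ 618 N

Weight W = 68.2 × 9.81 = 669 N acts straight down.
Horizontal: T_1 cos 52° = T_2 cos 25.6°  →  T_2 = 0.6827 T_1.
Vertical: T_1 sin 52° + T_2 sin 25.6° = 669.
Substituting the horizontal relation into the vertical equation gives 1.083 T_1 = 669, so T_1 = 617.8 N.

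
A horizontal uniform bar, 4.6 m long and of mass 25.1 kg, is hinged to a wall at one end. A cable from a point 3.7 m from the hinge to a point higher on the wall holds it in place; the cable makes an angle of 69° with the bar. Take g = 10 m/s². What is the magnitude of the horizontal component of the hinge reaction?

Take torques about the hinge: T sin 69° · 3.7 = 25.1×10×2.3 = 577.3 N·m.
So T = 577.3 / (0.9336 × 3.7) = 167.13 N.
ΣF_x = 0: H_x = T cos 69° = 59.893 N.

H_x ≈ 59.9 N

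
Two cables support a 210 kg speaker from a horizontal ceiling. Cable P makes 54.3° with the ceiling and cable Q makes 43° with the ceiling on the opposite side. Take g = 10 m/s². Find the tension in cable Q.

Weight W = 210 × 10 = 2100 N acts straight down.
Horizontal: T_P cos 54.3° = T_Q cos 43°  →  T_P = 1.253 T_Q.
Vertical: T_P sin 54.3° + T_Q sin 43° = 2100.
Substituting the horizontal relation into the vertical equation gives 1.7 T_Q = 2100, so T_Q = 1235 N.

T_Q ≈ 1240 N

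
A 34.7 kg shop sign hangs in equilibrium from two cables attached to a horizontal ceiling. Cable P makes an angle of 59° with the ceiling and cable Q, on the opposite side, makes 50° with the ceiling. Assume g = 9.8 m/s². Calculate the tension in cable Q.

Weight W = 34.7 × 9.8 = 340.1 N acts straight down.
Horizontal: T_P cos 59° = T_Q cos 50°  →  T_P = 1.248 T_Q.
Vertical: T_P sin 59° + T_Q sin 50° = 340.1.
Substituting the horizontal relation into the vertical equation gives 1.836 T_Q = 340.1, so T_Q = 185.2 N.

T_Q ≈ 185 N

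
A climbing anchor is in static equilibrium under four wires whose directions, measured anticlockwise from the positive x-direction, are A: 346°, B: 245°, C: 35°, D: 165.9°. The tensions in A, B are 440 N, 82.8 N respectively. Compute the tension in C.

Resolve: ΣF_x = 440 cos 346° + 82.8 cos 245° + T_C cos 35° + T_D cos 165.9° = 0.
        ΣF_y = 440 sin 346° + 82.8 sin 245° + T_C sin 35° + T_D sin 165.9° = 0.
The known terms sum to (391.9, -181.5) N, so 0.8192 T_C − 0.9699 T_D = -391.9 and 0.5736 T_C + 0.2436 T_D = 181.5.
Solving simultaneously: T_C = 106.6 N, T_D = 494.1 N.

T_C ≈ 107 N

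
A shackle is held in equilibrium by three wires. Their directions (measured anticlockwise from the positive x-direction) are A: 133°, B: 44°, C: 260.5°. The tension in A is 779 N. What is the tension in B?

Resolve: ΣF_x = 779 cos 133° + T_B cos 44° + T_C cos 260.5° = 0.
        ΣF_y = 779 sin 133° + T_B sin 44° + T_C sin 260.5° = 0.
The known terms sum to (-531.3, 569.7) N, so 0.7193 T_B − 0.1650 T_C = 531.3 and 0.6947 T_B − 0.9863 T_C = -569.7.
Solving simultaneously: T_B = 1039 N, T_C = 1309 N.

T_B ≈ 1040 N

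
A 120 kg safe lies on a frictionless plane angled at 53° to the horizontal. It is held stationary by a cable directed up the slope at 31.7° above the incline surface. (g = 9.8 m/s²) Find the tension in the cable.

T ≈ 1100 N

Take axes along and perpendicular to the incline. Weight components: W sin 53° = 939.2 N down-slope, W cos 53° = 707.7 N into the surface.
Along incline: T cos 31.7° = W sin 53° → T = 1104 N.
Perpendicular: N = W cos 53° − T sin 31.7° = 127.7 N.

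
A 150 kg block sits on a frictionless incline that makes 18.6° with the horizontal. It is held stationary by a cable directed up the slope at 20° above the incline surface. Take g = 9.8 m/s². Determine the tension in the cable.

Take axes along and perpendicular to the incline. Weight components: W sin 18.6° = 468.9 N down-slope, W cos 18.6° = 1393 N into the surface.
Along incline: T cos 20° = W sin 18.6° → T = 499 N.
Perpendicular: N = W cos 18.6° − T sin 20° = 1223 N.

T ≈ 499 N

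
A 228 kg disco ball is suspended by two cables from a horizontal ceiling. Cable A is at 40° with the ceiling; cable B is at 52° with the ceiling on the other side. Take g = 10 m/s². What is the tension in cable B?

T_B ≈ 1750 N

Weight W = 228 × 10 = 2280 N acts straight down.
Horizontal: T_A cos 40° = T_B cos 52°  →  T_A = 0.8037 T_B.
Vertical: T_A sin 40° + T_B sin 52° = 2280.
Substituting the horizontal relation into the vertical equation gives 1.305 T_B = 2280, so T_B = 1748 N.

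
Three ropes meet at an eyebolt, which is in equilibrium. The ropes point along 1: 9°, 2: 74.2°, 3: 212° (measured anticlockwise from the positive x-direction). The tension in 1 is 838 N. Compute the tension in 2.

T_2 ≈ 487 N

Resolve: ΣF_x = 838 cos 9° + T_2 cos 74.2° + T_3 cos 212° = 0.
        ΣF_y = 838 sin 9° + T_2 sin 74.2° + T_3 sin 212° = 0.
The known terms sum to (827.7, 131.1) N, so 0.2723 T_2 − 0.8480 T_3 = -827.7 and 0.9622 T_2 − 0.5299 T_3 = -131.1.
Solving simultaneously: T_2 = 487.5 N, T_3 = 1132 N.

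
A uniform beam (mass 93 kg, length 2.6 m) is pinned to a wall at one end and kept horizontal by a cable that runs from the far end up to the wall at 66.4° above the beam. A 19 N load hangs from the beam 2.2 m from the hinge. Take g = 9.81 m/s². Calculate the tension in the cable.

Take torques about the hinge: T sin 66.4° · 2.6 = 93×9.81×1.3 + 19×2.2 = 1227.8 N·m.
So T = 1227.8 / (0.9164 × 2.6) = 515.34 N.

T ≈ 515 N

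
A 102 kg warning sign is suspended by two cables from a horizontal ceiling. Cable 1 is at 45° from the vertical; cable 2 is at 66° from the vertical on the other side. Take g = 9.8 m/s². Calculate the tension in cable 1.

Angles from the horizontal: cable 1 is 90° − 45° = 45°, cable 2 is 90° − 66° = 24°.
Weight W = 102 × 9.8 = 999.6 N acts straight down.
Horizontal: T_1 cos 45° = T_2 cos 24°  →  T_2 = 0.774 T_1.
Vertical: T_1 sin 45° + T_2 sin 24° = 999.6.
Substituting the horizontal relation into the vertical equation gives 1.022 T_1 = 999.6, so T_1 = 978.1 N.

T_1 ≈ 978 N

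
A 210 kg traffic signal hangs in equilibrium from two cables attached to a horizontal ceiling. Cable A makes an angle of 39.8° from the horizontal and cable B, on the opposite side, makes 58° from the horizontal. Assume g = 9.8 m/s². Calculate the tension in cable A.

Weight W = 210 × 9.8 = 2058 N acts straight down.
Horizontal: T_A cos 39.8° = T_B cos 58°  →  T_B = 1.45 T_A.
Vertical: T_A sin 39.8° + T_B sin 58° = 2058.
Substituting the horizontal relation into the vertical equation gives 1.87 T_A = 2058, so T_A = 1101 N.

T_A ≈ 1100 N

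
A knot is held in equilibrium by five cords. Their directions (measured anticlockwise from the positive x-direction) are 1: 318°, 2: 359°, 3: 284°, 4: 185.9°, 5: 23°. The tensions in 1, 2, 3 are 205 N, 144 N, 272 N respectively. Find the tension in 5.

T_5 ≈ 1490 N

Resolve: ΣF_x = 205 cos 318° + 144 cos 359° + 272 cos 284° + T_4 cos 185.9° + T_5 cos 23° = 0.
        ΣF_y = 205 sin 318° + 144 sin 359° + 272 sin 284° + T_4 sin 185.9° + T_5 sin 23° = 0.
The known terms sum to (362.1, -403.6) N, so -0.9947 T_4 + 0.9205 T_5 = -362.1 and -0.1028 T_4 + 0.3907 T_5 = 403.6.
Solving simultaneously: T_4 = 1745 N, T_5 = 1492 N.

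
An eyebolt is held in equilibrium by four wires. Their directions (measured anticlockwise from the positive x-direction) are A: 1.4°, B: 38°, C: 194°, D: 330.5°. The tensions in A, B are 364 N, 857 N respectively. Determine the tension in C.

T_C ≈ 1420 N

Resolve: ΣF_x = 364 cos 1.4° + 857 cos 38° + T_C cos 194° + T_D cos 330.5° = 0.
        ΣF_y = 364 sin 1.4° + 857 sin 38° + T_C sin 194° + T_D sin 330.5° = 0.
The known terms sum to (1039, 536.5) N, so -0.9703 T_C + 0.8704 T_D = -1039 and -0.2419 T_C − 0.4924 T_D = -536.5.
Solving simultaneously: T_C = 1422 N, T_D = 391 N.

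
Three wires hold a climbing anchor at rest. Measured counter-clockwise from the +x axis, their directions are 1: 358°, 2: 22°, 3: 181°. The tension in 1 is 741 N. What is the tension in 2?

T_2 ≈ 108 N

Resolve: ΣF_x = 741 cos 358° + T_2 cos 22° + T_3 cos 181° = 0.
        ΣF_y = 741 sin 358° + T_2 sin 22° + T_3 sin 181° = 0.
The known terms sum to (740.5, -25.86) N, so 0.9272 T_2 − 0.9998 T_3 = -740.5 and 0.3746 T_2 − 0.0175 T_3 = 25.86.
Solving simultaneously: T_2 = 108.2 N, T_3 = 841 N.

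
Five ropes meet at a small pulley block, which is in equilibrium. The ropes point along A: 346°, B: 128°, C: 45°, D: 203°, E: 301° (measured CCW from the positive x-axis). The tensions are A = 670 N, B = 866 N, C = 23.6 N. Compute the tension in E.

T_E ≈ 446 N

Resolve: ΣF_x = 670 cos 346° + 866 cos 128° + 23.6 cos 45° + T_D cos 203° + T_E cos 301° = 0.
        ΣF_y = 670 sin 346° + 866 sin 128° + 23.6 sin 45° + T_D sin 203° + T_E sin 301° = 0.
The known terms sum to (133.6, 537) N, so -0.9205 T_D + 0.5150 T_E = -133.6 and -0.3907 T_D − 0.8572 T_E = -537.
Solving simultaneously: T_D = 395 N, T_E = 446.5 N.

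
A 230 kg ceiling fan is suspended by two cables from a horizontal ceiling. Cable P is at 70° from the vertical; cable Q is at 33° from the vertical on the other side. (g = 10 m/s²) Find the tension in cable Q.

Angles from the horizontal: cable P is 90° − 70° = 20°, cable Q is 90° − 33° = 57°.
Weight W = 230 × 10 = 2300 N acts straight down.
Horizontal: T_P cos 20° = T_Q cos 57°  →  T_P = 0.5796 T_Q.
Vertical: T_P sin 20° + T_Q sin 57° = 2300.
Substituting the horizontal relation into the vertical equation gives 1.037 T_Q = 2300, so T_Q = 2218 N.

T_Q ≈ 2220 N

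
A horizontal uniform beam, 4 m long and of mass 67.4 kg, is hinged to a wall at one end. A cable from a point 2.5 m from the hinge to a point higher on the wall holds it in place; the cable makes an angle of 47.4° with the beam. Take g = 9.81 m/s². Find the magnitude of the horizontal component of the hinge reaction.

H_x ≈ 486 N

Take torques about the hinge: T sin 47.4° · 2.5 = 67.4×9.81×2 = 1322.4 N·m.
So T = 1322.4 / (0.7361 × 2.5) = 718.59 N.
ΣF_x = 0: H_x = T cos 47.4° = 486.4 N.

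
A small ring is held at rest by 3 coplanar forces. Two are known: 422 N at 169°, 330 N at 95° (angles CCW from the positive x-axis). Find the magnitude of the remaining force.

F ≈ 603 N

Sum the known components: ΣF_x = -443 N, ΣF_y = 409.3 N.
For equilibrium the remaining force must supply (−ΣF_x, −ΣF_y) = (443, -409.3) N.
Magnitude = √((443)² + (-409.3)²) = 603.1 N; direction = atan2(-409.3, 443) = 317.3°.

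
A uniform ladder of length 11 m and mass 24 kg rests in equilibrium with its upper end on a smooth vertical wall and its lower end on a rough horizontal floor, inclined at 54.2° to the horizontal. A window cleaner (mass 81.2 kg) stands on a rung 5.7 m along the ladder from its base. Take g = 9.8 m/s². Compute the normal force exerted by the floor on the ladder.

N_floor ≈ 1030 N

ΣF_y = 0: N_floor = 24×9.8 + 81.2×9.8 = 1031 N.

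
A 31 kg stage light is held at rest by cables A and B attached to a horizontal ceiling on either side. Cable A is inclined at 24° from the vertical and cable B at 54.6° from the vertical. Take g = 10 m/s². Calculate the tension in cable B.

T_B ≈ 129 N

Angles from the horizontal: cable A is 90° − 24° = 66°, cable B is 90° − 54.6° = 35.4°.
Weight W = 31 × 10 = 310 N acts straight down.
Horizontal: T_A cos 66° = T_B cos 35.4°  →  T_A = 2.004 T_B.
Vertical: T_A sin 66° + T_B sin 35.4° = 310.
Substituting the horizontal relation into the vertical equation gives 2.41 T_B = 310, so T_B = 128.6 N.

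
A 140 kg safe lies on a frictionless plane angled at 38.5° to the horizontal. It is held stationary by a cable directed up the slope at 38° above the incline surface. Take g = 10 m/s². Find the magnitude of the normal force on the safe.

Take axes along and perpendicular to the incline. Weight components: W sin 38.5° = 871.5 N down-slope, W cos 38.5° = 1096 N into the surface.
Along incline: T cos 38° = W sin 38.5° → T = 1106 N.
Perpendicular: N = W cos 38.5° − T sin 38° = 414.7 N.

N ≈ 415 N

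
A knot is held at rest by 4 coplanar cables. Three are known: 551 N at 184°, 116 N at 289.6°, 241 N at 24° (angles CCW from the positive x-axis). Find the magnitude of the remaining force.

Sum the known components: ΣF_x = -290.6 N, ΣF_y = -49.69 N.
For equilibrium the remaining force must supply (−ΣF_x, −ΣF_y) = (290.6, 49.69) N.
Magnitude = √((290.6)² + (49.69)²) = 294.8 N; direction = atan2(49.69, 290.6) = 9.7°.

F ≈ 295 N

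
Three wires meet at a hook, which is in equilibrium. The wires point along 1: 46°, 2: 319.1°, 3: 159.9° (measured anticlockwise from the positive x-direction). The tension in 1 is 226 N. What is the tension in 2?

T_2 ≈ 582 N

Resolve: ΣF_x = 226 cos 46° + T_2 cos 319.1° + T_3 cos 159.9° = 0.
        ΣF_y = 226 sin 46° + T_2 sin 319.1° + T_3 sin 159.9° = 0.
The known terms sum to (157, 162.6) N, so 0.7559 T_2 − 0.9391 T_3 = -157 and -0.6547 T_2 + 0.3437 T_3 = -162.6.
Solving simultaneously: T_2 = 581.9 N, T_3 = 635.5 N.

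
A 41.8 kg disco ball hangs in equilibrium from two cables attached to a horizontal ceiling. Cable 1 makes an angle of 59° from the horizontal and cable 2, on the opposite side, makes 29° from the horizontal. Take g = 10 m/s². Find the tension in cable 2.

T_2 ≈ 215 N

Weight W = 41.8 × 10 = 418 N acts straight down.
Horizontal: T_1 cos 59° = T_2 cos 29°  →  T_1 = 1.698 T_2.
Vertical: T_1 sin 59° + T_2 sin 29° = 418.
Substituting the horizontal relation into the vertical equation gives 1.94 T_2 = 418, so T_2 = 215.4 N.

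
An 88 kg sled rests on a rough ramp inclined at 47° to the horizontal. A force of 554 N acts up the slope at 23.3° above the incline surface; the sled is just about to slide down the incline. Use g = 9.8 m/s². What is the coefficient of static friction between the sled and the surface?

μ ≈ 0.330

On the verge of sliding down the incline, friction is at its maximum μN and acts up the slope.
Perpendicular to incline: N = W cos 47° − P sin 23.3° = 588.2 − 219.1 = 369 N.
Along incline: P cos 23.3° + μN = W sin 47° → μ = (W sin 47° − P cos 23.3°) / N = 0.3303.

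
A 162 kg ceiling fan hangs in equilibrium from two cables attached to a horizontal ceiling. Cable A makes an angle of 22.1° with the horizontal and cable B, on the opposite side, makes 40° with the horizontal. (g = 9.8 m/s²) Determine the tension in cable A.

Weight W = 162 × 9.8 = 1588 N acts straight down.
Horizontal: T_A cos 22.1° = T_B cos 40°  →  T_B = 1.209 T_A.
Vertical: T_A sin 22.1° + T_B sin 40° = 1588.
Substituting the horizontal relation into the vertical equation gives 1.154 T_A = 1588, so T_A = 1376 N.

T_A ≈ 1380 N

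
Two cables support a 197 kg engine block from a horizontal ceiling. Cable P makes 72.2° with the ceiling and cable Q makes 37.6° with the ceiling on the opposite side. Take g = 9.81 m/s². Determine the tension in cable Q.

T_Q ≈ 628 N

Weight W = 197 × 9.81 = 1933 N acts straight down.
Horizontal: T_P cos 72.2° = T_Q cos 37.6°  →  T_P = 2.592 T_Q.
Vertical: T_P sin 72.2° + T_Q sin 37.6° = 1933.
Substituting the horizontal relation into the vertical equation gives 3.078 T_Q = 1933, so T_Q = 627.9 N.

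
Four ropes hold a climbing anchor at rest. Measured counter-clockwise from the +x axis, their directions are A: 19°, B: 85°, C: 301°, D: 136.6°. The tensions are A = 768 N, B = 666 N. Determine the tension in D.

T_D ≈ 4250 N

Resolve: ΣF_x = 768 cos 19° + 666 cos 85° + T_C cos 301° + T_D cos 136.6° = 0.
        ΣF_y = 768 sin 19° + 666 sin 85° + T_C sin 301° + T_D sin 136.6° = 0.
The known terms sum to (784.2, 913.5) N, so 0.5150 T_C − 0.7266 T_D = -784.2 and -0.8572 T_C + 0.6871 T_D = -913.5.
Solving simultaneously: T_C = 4472 N, T_D = 4249 N.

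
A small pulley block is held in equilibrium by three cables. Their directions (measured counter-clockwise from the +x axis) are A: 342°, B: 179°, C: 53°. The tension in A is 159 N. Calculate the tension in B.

Resolve: ΣF_x = 159 cos 342° + T_B cos 179° + T_C cos 53° = 0.
        ΣF_y = 159 sin 342° + T_B sin 179° + T_C sin 53° = 0.
The known terms sum to (151.2, -49.13) N, so -0.9998 T_B + 0.6018 T_C = -151.2 and 0.0175 T_B + 0.7986 T_C = 49.13.
Solving simultaneously: T_B = 185.8 N, T_C = 57.46 N.

T_B ≈ 186 N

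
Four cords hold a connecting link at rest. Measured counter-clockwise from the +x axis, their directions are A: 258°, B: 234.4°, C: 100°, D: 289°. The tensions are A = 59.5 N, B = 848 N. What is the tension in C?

T_C ≈ 4610 N

Resolve: ΣF_x = 59.5 cos 258° + 848 cos 234.4° + T_C cos 100° + T_D cos 289° = 0.
        ΣF_y = 59.5 sin 258° + 848 sin 234.4° + T_C sin 100° + T_D sin 289° = 0.
The known terms sum to (-506, -747.7) N, so -0.1736 T_C + 0.3256 T_D = 506 and 0.9848 T_C − 0.9455 T_D = 747.7.
Solving simultaneously: T_C = 4615 N, T_D = 4015 N.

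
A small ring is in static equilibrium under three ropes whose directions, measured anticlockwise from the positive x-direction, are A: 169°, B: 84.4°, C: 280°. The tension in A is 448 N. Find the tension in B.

T_B ≈ 1560 N

Resolve: ΣF_x = 448 cos 169° + T_B cos 84.4° + T_C cos 280° = 0.
        ΣF_y = 448 sin 169° + T_B sin 84.4° + T_C sin 280° = 0.
The known terms sum to (-439.8, 85.48) N, so 0.0976 T_B + 0.1736 T_C = 439.8 and 0.9952 T_B − 0.9848 T_C = -85.48.
Solving simultaneously: T_B = 1555 N, T_C = 1659 N.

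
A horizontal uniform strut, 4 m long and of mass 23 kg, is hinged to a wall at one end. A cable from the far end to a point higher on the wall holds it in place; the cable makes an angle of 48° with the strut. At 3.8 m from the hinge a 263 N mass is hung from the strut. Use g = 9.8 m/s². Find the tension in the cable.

T ≈ 488 N

Take torques about the hinge: T sin 48° · 4 = 23×9.8×2 + 263×3.8 = 1450.2 N·m.
So T = 1450.2 / (0.7431 × 4) = 487.86 N.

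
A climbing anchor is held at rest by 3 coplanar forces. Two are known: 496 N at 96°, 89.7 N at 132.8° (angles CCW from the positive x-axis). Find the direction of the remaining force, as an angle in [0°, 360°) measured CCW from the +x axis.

θ ≈ 281°

Sum the known components: ΣF_x = -112.8 N, ΣF_y = 559.1 N.
For equilibrium the remaining force must supply (−ΣF_x, −ΣF_y) = (112.8, -559.1) N.
Magnitude = √((112.8)² + (-559.1)²) = 570.4 N; direction = atan2(-559.1, 112.8) = 281.4°.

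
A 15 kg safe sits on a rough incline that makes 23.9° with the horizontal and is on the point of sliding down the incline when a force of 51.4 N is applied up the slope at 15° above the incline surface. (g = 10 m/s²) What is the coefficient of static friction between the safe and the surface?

μ ≈ 0.0898

On the verge of sliding down the incline, friction is at its maximum μN and acts up the slope.
Perpendicular to incline: N = W cos 23.9° − P sin 15° = 137.1 − 13.3 = 123.8 N.
Along incline: P cos 15° + μN = W sin 23.9° → μ = (W sin 23.9° − P cos 15°) / N = 0.08982.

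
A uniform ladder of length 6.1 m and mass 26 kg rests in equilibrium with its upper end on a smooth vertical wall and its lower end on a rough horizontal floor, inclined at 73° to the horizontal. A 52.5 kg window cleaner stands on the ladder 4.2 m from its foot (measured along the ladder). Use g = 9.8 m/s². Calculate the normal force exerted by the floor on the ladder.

ΣF_y = 0: N_floor = 26×9.8 + 52.5×9.8 = 769.3 N.

N_floor ≈ 769 N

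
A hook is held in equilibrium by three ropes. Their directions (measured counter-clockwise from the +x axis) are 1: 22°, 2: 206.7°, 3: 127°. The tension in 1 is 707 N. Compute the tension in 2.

Resolve: ΣF_x = 707 cos 22° + T_2 cos 206.7° + T_3 cos 127° = 0.
        ΣF_y = 707 sin 22° + T_2 sin 206.7° + T_3 sin 127° = 0.
The known terms sum to (655.5, 264.8) N, so -0.8934 T_2 − 0.6018 T_3 = -655.5 and -0.4493 T_2 + 0.7986 T_3 = -264.8.
Solving simultaneously: T_2 = 694.1 N, T_3 = 58.88 N.

T_2 ≈ 694 N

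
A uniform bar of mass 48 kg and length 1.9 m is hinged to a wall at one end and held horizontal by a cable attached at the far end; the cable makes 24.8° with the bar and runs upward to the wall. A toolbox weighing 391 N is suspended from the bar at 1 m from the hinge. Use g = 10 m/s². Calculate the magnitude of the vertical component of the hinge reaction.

Take torques about the hinge: T sin 24.8° · 1.9 = 48×10×0.95 + 391×1 = 847 N·m.
So T = 847 / (0.4195 × 1.9) = 1062.8 N.
ΣF_y = 0: H_y = (48×10 + 391) − T sin 24.8° = 871 − 445.79 = 425.21 N.

|H_y| ≈ 425 N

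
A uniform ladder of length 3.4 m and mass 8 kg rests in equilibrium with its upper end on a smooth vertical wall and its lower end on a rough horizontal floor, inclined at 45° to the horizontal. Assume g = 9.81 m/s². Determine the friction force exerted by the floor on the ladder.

Torques about the foot: N_wall · 3.4 sin 45° = 8×9.81×1.7 cos 45° → N_wall = 39.24 N.
ΣF_x = 0: f_floor = N_wall = 39.24 N.

f ≈ 39.2 N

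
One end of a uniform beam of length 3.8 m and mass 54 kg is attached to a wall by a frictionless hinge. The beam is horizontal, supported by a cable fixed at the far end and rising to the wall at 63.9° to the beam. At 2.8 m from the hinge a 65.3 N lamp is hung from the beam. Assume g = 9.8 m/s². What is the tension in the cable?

Take torques about the hinge: T sin 63.9° · 3.8 = 54×9.8×1.9 + 65.3×2.8 = 1188.3 N·m.
So T = 1188.3 / (0.8980 × 3.8) = 348.23 N.

T ≈ 348 N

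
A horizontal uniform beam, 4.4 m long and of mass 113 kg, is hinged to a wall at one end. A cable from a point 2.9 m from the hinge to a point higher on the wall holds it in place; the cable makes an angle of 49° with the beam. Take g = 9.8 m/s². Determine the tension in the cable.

Take torques about the hinge: T sin 49° · 2.9 = 113×9.8×2.2 = 2436.3 N·m.
So T = 2436.3 / (0.7547 × 2.9) = 1113.1 N.

T ≈ 1110 N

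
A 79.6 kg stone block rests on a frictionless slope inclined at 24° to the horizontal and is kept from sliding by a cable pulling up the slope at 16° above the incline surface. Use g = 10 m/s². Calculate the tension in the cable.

T ≈ 337 N

Take axes along and perpendicular to the incline. Weight components: W sin 24° = 323.8 N down-slope, W cos 24° = 727.2 N into the surface.
Along incline: T cos 16° = W sin 24° → T = 336.8 N.
Perpendicular: N = W cos 24° − T sin 16° = 634.3 N.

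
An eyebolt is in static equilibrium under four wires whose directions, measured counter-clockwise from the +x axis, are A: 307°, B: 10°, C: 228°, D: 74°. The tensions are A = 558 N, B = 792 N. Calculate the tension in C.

Resolve: ΣF_x = 558 cos 307° + 792 cos 10° + T_C cos 228° + T_D cos 74° = 0.
        ΣF_y = 558 sin 307° + 792 sin 10° + T_C sin 228° + T_D sin 74° = 0.
The known terms sum to (1116, -308.1) N, so -0.6691 T_C + 0.2756 T_D = -1116 and -0.7431 T_C + 0.9613 T_D = 308.1.
Solving simultaneously: T_C = 2640 N, T_D = 2362 N.

T_C ≈ 2640 N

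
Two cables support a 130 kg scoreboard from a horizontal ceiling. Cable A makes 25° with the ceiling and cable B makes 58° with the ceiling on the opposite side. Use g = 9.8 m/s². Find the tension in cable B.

T_B ≈ 1160 N

Weight W = 130 × 9.8 = 1274 N acts straight down.
Horizontal: T_A cos 25° = T_B cos 58°  →  T_A = 0.5847 T_B.
Vertical: T_A sin 25° + T_B sin 58° = 1274.
Substituting the horizontal relation into the vertical equation gives 1.095 T_B = 1274, so T_B = 1163 N.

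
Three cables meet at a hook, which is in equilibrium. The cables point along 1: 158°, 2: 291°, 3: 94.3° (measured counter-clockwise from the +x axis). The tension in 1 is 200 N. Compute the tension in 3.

T_3 ≈ 509 N

Resolve: ΣF_x = 200 cos 158° + T_2 cos 291° + T_3 cos 94.3° = 0.
        ΣF_y = 200 sin 158° + T_2 sin 291° + T_3 sin 94.3° = 0.
The known terms sum to (-185.4, 74.92) N, so 0.3584 T_2 − 0.0750 T_3 = 185.4 and -0.9336 T_2 + 0.9972 T_3 = -74.92.
Solving simultaneously: T_2 = 623.9 N, T_3 = 509 N.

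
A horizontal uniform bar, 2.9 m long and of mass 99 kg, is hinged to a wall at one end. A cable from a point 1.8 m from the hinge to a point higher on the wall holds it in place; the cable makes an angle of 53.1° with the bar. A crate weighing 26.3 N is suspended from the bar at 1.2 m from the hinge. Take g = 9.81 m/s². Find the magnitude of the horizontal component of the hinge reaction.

H_x ≈ 601 N

Take torques about the hinge: T sin 53.1° · 1.8 = 99×9.81×1.45 + 26.3×1.2 = 1439.8 N·m.
So T = 1439.8 / (0.7997 × 1.8) = 1000.2 N.
ΣF_x = 0: H_x = T cos 53.1° = 600.57 N.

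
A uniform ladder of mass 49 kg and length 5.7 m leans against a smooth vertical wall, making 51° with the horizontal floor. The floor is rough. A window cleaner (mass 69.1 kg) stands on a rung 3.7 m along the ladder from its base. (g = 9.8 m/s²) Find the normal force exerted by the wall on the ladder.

N_wall ≈ 550 N

Torques about the foot: N_wall · 5.7 sin 51° = 49×9.8×2.85 cos 51° + 69.1×9.8×3.7 cos 51° → N_wall = 550.39 N.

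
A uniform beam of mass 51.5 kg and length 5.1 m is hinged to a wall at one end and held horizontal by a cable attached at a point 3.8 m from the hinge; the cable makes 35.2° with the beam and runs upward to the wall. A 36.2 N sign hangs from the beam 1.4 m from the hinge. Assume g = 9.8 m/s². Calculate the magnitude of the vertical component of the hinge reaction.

|H_y| ≈ 189 N

Take torques about the hinge: T sin 35.2° · 3.8 = 51.5×9.8×2.55 + 36.2×1.4 = 1337.7 N·m.
So T = 1337.7 / (0.5764 × 3.8) = 610.68 N.
ΣF_y = 0: H_y = (51.5×9.8 + 36.2) − T sin 35.2° = 540.9 − 352.02 = 188.88 N.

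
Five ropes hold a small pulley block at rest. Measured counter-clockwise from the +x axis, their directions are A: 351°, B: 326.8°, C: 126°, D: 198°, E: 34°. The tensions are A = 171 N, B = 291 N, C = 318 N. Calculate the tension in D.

T_D ≈ 243 N

Resolve: ΣF_x = 171 cos 351° + 291 cos 326.8° + 318 cos 126° + T_D cos 198° + T_E cos 34° = 0.
        ΣF_y = 171 sin 351° + 291 sin 326.8° + 318 sin 126° + T_D sin 198° + T_E sin 34° = 0.
The known terms sum to (225.5, 71.18) N, so -0.9511 T_D + 0.8290 T_E = -225.5 and -0.3090 T_D + 0.5592 T_E = -71.18.
Solving simultaneously: T_D = 243.4 N, T_E = 7.197 N.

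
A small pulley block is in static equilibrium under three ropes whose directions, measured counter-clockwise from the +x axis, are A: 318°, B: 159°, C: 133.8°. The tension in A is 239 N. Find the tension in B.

T_B ≈ 41.1 N

Resolve: ΣF_x = 239 cos 318° + T_B cos 159° + T_C cos 133.8° = 0.
        ΣF_y = 239 sin 318° + T_B sin 159° + T_C sin 133.8° = 0.
The known terms sum to (177.6, -159.9) N, so -0.9336 T_B − 0.6921 T_C = -177.6 and 0.3584 T_B + 0.7218 T_C = 159.9.
Solving simultaneously: T_B = 41.11 N, T_C = 201.2 N.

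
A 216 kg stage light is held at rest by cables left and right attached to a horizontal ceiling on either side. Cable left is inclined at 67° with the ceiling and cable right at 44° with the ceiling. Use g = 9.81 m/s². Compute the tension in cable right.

T_right ≈ 887 N

Weight W = 216 × 9.81 = 2119 N acts straight down.
Horizontal: T_left cos 67° = T_right cos 44°  →  T_left = 1.841 T_right.
Vertical: T_left sin 67° + T_right sin 44° = 2119.
Substituting the horizontal relation into the vertical equation gives 2.389 T_right = 2119, so T_right = 886.8 N.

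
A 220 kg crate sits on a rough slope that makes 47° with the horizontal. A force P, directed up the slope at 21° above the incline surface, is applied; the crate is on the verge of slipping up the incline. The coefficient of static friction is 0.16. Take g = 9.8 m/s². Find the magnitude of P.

On the verge of sliding up the incline, friction equals μN and acts down the slope.
Perpendicular: N + P sin 21° = W cos 47° = 1470 N.
Along incline: P cos 21° = W sin 47° + μN  with W sin 47° = 1577 N.
Solving the pair for P and N: P = 1829 N, N = 815.1 N (and f = μN = 130.4 N).

P ≈ 1830 N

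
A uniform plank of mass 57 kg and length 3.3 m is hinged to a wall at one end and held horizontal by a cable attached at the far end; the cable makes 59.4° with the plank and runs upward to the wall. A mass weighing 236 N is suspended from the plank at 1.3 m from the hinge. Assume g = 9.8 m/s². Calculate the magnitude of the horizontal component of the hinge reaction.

H_x ≈ 220 N

Take torques about the hinge: T sin 59.4° · 3.3 = 57×9.8×1.65 + 236×1.3 = 1228.5 N·m.
So T = 1228.5 / (0.8607 × 3.3) = 432.5 N.
ΣF_x = 0: H_x = T cos 59.4° = 220.16 N.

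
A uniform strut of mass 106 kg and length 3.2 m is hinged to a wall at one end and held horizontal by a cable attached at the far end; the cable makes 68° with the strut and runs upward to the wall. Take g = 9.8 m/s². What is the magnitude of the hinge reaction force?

|H| ≈ 560 N

Take torques about the hinge: T sin 68° · 3.2 = 106×9.8×1.6 = 1662.1 N·m.
So T = 1662.1 / (0.9272 × 3.2) = 560.19 N.
ΣF_x = 0: H_x = T cos 68° = 209.85 N.
ΣF_y = 0: H_y = (106×9.8) − T sin 68° = 1038.8 − 519.4 = 519.4 N.
|H| = √(H_x² + H_y²) = √((209.85)² + (519.4)²) = 560.19 N.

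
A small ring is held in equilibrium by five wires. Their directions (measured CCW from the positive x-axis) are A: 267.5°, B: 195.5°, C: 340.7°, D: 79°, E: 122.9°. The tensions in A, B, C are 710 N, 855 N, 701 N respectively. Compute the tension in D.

Resolve: ΣF_x = 710 cos 267.5° + 855 cos 195.5° + 701 cos 340.7° + T_D cos 79° + T_E cos 122.9° = 0.
        ΣF_y = 710 sin 267.5° + 855 sin 195.5° + 701 sin 340.7° + T_D sin 79° + T_E sin 122.9° = 0.
The known terms sum to (-193.3, -1170) N, so 0.1908 T_D − 0.5432 T_E = 193.3 and 0.9816 T_D + 0.8396 T_E = 1170.
Solving simultaneously: T_D = 1150 N, T_E = 48.22 N.

T_D ≈ 1150 N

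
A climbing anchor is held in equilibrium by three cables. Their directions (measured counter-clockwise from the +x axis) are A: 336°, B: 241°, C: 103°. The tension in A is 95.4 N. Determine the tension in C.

Resolve: ΣF_x = 95.4 cos 336° + T_B cos 241° + T_C cos 103° = 0.
        ΣF_y = 95.4 sin 336° + T_B sin 241° + T_C sin 103° = 0.
The known terms sum to (87.15, -38.8) N, so -0.4848 T_B − 0.2250 T_C = -87.15 and -0.8746 T_B + 0.9744 T_C = 38.8.
Solving simultaneously: T_B = 113.9 N, T_C = 142 N.

T_C ≈ 142 N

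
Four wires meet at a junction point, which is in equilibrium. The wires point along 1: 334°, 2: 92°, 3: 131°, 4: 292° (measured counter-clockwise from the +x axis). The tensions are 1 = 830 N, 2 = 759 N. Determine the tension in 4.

Resolve: ΣF_x = 830 cos 334° + 759 cos 92° + T_3 cos 131° + T_4 cos 292° = 0.
        ΣF_y = 830 sin 334° + 759 sin 92° + T_3 sin 131° + T_4 sin 292° = 0.
The known terms sum to (719.5, 394.7) N, so -0.6561 T_3 + 0.3746 T_4 = -719.5 and 0.7547 T_3 − 0.9272 T_4 = -394.7.
Solving simultaneously: T_3 = 2503 N, T_4 = 2463 N.

T_4 ≈ 2460 N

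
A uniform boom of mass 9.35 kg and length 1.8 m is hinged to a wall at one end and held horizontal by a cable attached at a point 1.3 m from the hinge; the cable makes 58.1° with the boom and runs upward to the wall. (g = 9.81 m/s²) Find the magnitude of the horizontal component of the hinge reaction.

Take torques about the hinge: T sin 58.1° · 1.3 = 9.35×9.81×0.9 = 82.551 N·m.
So T = 82.551 / (0.8490 × 1.3) = 74.797 N.
ΣF_x = 0: H_x = T cos 58.1° = 39.526 N.

H_x ≈ 39.5 N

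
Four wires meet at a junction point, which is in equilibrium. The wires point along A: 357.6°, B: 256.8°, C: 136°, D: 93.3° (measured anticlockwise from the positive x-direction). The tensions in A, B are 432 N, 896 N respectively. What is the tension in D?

T_D ≈ 712 N

Resolve: ΣF_x = 432 cos 357.6° + 896 cos 256.8° + T_C cos 136° + T_D cos 93.3° = 0.
        ΣF_y = 432 sin 357.6° + 896 sin 256.8° + T_C sin 136° + T_D sin 93.3° = 0.
The known terms sum to (227, -890.4) N, so -0.7193 T_C − 0.0576 T_D = -227 and 0.6947 T_C + 0.9983 T_D = 890.4.
Solving simultaneously: T_C = 258.6 N, T_D = 711.9 N.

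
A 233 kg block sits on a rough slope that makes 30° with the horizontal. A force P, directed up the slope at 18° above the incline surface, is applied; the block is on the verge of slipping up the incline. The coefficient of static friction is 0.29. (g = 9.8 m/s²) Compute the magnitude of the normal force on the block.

On the verge of sliding up the incline, friction equals μN and acts down the slope.
Perpendicular: N + P sin 18° = W cos 30° = 1977 N.
Along incline: P cos 18° = W sin 30° + μN  with W sin 30° = 1142 N.
Solving the pair for P and N: P = 1648 N, N = 1468 N (and f = μN = 425.8 N).

N ≈ 1470 N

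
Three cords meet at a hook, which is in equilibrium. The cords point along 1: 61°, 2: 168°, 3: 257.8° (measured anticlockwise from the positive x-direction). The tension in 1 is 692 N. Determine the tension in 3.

T_3 ≈ 662 N

Resolve: ΣF_x = 692 cos 61° + T_2 cos 168° + T_3 cos 257.8° = 0.
        ΣF_y = 692 sin 61° + T_2 sin 168° + T_3 sin 257.8° = 0.
The known terms sum to (335.5, 605.2) N, so -0.9781 T_2 − 0.2113 T_3 = -335.5 and 0.2079 T_2 − 0.9774 T_3 = -605.2.
Solving simultaneously: T_2 = 200 N, T_3 = 661.8 N.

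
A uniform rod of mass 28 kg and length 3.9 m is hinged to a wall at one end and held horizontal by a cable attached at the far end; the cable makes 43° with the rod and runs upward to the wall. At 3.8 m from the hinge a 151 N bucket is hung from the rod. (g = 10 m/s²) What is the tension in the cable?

Take torques about the hinge: T sin 43° · 3.9 = 28×10×1.95 + 151×3.8 = 1119.8 N·m.
So T = 1119.8 / (0.6820 × 3.9) = 421.01 N.

T ≈ 421 N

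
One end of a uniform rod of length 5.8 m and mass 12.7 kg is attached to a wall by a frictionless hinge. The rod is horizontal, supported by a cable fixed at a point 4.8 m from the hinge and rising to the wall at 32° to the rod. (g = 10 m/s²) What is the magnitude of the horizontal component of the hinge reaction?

Take torques about the hinge: T sin 32° · 4.8 = 12.7×10×2.9 = 368.3 N·m.
So T = 368.3 / (0.5299 × 4.8) = 144.79 N.
ΣF_x = 0: H_x = T cos 32° = 122.79 N.

H_x ≈ 123 N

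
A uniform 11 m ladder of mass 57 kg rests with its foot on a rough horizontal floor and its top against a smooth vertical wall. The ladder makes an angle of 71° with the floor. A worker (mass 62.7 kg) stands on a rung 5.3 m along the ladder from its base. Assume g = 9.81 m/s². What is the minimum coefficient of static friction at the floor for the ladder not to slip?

μ_min ≈ 0.169

ΣF_y = 0: N_floor = 57×9.81 + 62.7×9.81 = 1174.3 N.
Torques about the foot: N_wall · 11 sin 71° = 57×9.81×5.5 cos 71° + 62.7×9.81×5.3 cos 71° → N_wall = 198.31 N.
ΣF_x = 0: f_floor = N_wall = 198.31 N.
μ_min = f_floor / N_floor = 198.31 / 1174.3 = 0.1689.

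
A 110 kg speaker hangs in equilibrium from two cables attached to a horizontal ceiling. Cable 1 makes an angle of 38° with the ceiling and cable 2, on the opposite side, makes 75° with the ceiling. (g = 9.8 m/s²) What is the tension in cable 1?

Weight W = 110 × 9.8 = 1078 N acts straight down.
Horizontal: T_1 cos 38° = T_2 cos 75°  →  T_2 = 3.045 T_1.
Vertical: T_1 sin 38° + T_2 sin 75° = 1078.
Substituting the horizontal relation into the vertical equation gives 3.557 T_1 = 1078, so T_1 = 303.1 N.

T_1 ≈ 303 N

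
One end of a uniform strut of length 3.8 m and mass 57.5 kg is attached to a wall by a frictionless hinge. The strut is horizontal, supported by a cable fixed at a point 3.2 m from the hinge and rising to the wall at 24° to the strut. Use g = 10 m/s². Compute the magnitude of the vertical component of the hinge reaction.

|H_y| ≈ 234 N

Take torques about the hinge: T sin 24° · 3.2 = 57.5×10×1.9 = 1092.5 N·m.
So T = 1092.5 / (0.4067 × 3.2) = 839.38 N.
ΣF_y = 0: H_y = (57.5×10) − T sin 24° = 575 − 341.41 = 233.59 N.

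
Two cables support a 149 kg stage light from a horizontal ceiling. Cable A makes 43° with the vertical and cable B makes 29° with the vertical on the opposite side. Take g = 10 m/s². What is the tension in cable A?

T_A ≈ 760 N

Angles from the horizontal: cable A is 90° − 43° = 47°, cable B is 90° − 29° = 61°.
Weight W = 149 × 10 = 1490 N acts straight down.
Horizontal: T_A cos 47° = T_B cos 61°  →  T_B = 1.407 T_A.
Vertical: T_A sin 47° + T_B sin 61° = 1490.
Substituting the horizontal relation into the vertical equation gives 1.962 T_A = 1490, so T_A = 759.5 N.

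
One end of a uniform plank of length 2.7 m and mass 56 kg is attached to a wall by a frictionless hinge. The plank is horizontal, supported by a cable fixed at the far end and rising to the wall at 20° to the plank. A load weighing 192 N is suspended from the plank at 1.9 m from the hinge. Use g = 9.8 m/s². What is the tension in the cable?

Take torques about the hinge: T sin 20° · 2.7 = 56×9.8×1.35 + 192×1.9 = 1105.7 N·m.
So T = 1105.7 / (0.3420 × 2.7) = 1197.3 N.

T ≈ 1200 N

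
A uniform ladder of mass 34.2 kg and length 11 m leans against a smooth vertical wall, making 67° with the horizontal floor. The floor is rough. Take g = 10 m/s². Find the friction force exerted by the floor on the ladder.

Torques about the foot: N_wall · 11 sin 67° = 34.2×10×5.5 cos 67° → N_wall = 72.585 N.
ΣF_x = 0: f_floor = N_wall = 72.585 N.

f ≈ 72.6 N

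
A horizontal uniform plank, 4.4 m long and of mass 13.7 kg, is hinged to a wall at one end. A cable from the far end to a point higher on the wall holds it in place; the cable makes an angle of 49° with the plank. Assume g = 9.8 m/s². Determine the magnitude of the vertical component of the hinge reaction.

Take torques about the hinge: T sin 49° · 4.4 = 13.7×9.8×2.2 = 295.37 N·m.
So T = 295.37 / (0.7547 × 4.4) = 88.948 N.
ΣF_y = 0: H_y = (13.7×9.8) − T sin 49° = 134.26 − 67.13 = 67.13 N.

|H_y| ≈ 67.1 N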